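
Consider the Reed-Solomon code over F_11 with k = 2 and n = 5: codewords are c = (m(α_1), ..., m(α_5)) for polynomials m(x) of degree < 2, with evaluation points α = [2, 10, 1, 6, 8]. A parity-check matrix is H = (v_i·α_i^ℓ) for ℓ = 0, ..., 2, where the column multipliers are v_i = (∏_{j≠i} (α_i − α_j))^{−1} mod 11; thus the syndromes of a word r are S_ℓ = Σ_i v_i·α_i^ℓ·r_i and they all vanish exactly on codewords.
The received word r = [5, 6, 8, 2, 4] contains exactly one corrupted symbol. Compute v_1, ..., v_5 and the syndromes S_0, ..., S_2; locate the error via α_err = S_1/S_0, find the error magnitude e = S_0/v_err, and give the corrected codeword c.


S = (3, 6, 1), error at position 1, error magnitude e = 7, c = [9, 6, 8, 2, 4].

Step 1: column multipliers v_i = (∏_{j≠i}(α_i − α_j))^{−1} mod 11.
  i = 1 (α = 2): (2−10)(2−1)(2−6)(2−8) = (−8)·1·(−4)·(−6) = −192 ≡ 6, so v_1 = 6^{−1} = 2 (mod 11).
  i = 2 (α = 10): (10−2)(10−1)(10−6)(10−8) = 8·9·4·2 = 576 ≡ 4, so v_2 = 4^{−1} = 3 (mod 11).
  i = 3 (α = 1): (1−2)(1−10)(1−6)(1−8) = (−1)·(−9)·(−5)·(−7) = 315 ≡ 7, so v_3 = 7^{−1} = 8 (mod 11).
  i = 4 (α = 6): (6−2)(6−10)(6−1)(6−8) = 4·(−4)·5·(−2) = 160 ≡ 6, so v_4 = 6^{−1} = 2 (mod 11).
  i = 5 (α = 8): (8−2)(8−10)(8−1)(8−6) = 6·(−2)·7·2 = −168 ≡ 8, so v_5 = 8^{−1} = 7 (mod 11).
  v = [2, 3, 8, 2, 7].
Step 2: syndromes of r = [5, 6, 8, 2, 4] (all sums mod 11).
  S_0 = Σ v_i r_i = 2·5 + 3·6 + 8·8 + 2·2 + 7·4 = 124 ≡ 3.
  S_1 = Σ v_i α_i r_i = 2·2·5 + 3·10·6 + 8·1·8 + 2·6·2 + 7·8·4 = 512 ≡ 6.
  α_i^2 mod 11 = [4, 1, 1, 3, 9].
  S_2 = Σ v_i α_i^2 r_i = 2·4·5 + 3·1·6 + 8·1·8 + 2·3·2 + 7·9·4 = 386 ≡ 1.
  S = (3, 6, 1) ≠ 0, so r is not a codeword (an error is present).
Step 3: locate the error. For a single error e at position i, S_ℓ = v_i·e·α_i^ℓ, so α_err = S_1/S_0.
  S_0^{−1} = 3^{−1} = 4 (mod 11), so α_err = 6·4 = 24 ≡ 2 = α_1. Error position i = 1.
  Consistency check: S_2/S_1 = 1·2 = 2 ≡ 2 = α_err ✓ (single-error assumption holds).
Step 4: error magnitude e = S_0/v_1 = S_0·∏_{j≠1}(α_1 − α_j) = 3·6 = 18 ≡ 7 (mod 11).
Step 5: correct position 1: c_1 = r_1 − e = 5 − 7 ≡ 9 (mod 11). Hence c = [9, 6, 8, 2, 4].
  Check: interpolating c through the α_i gives m(x) = 7 + 1·x (degree < 2) with m(α_i) = c_i for every i, so c is indeed a codeword.


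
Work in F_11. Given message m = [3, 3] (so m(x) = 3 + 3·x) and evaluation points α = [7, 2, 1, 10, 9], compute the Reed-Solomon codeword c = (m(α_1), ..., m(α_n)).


c = [2, 9, 6, 0, 8]

Message polynomial: m(x) = 3 + 3·x (mod 11).
For each evaluation point α_i, compute m(α_i) mod 11:
  α_1 = 7: Horner steps 3 → 2, so m(7) = 2.
  α_2 = 2: Horner steps 3 → 9, so m(2) = 9.
  α_3 = 1: Horner steps 3 → 6, so m(1) = 6.
  α_4 = 10: Horner steps 3 → 0, so m(10) = 0.
  α_5 = 9: Horner steps 3 → 8, so m(9) = 8.
Codeword c = [2, 9, 6, 0, 8] ∈ F_11^5.


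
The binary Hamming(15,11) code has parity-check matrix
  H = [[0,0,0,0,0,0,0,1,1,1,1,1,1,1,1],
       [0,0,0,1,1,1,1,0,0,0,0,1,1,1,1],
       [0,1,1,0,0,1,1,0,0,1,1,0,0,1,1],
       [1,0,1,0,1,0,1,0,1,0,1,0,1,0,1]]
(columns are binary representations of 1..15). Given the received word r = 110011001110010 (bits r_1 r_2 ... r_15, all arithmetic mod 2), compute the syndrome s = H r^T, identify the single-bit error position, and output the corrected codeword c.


s = (0, 1, 1, 0)^T, error position = 6, corrected codeword c = 110010001110010

Compute s = H r^T mod 2 one row at a time:
  s_1 = 0 + 1 + 1 + 1 + 0 + 0 + 1 + 0 = 4 ≡ 0 (mod 2).
  s_2 = 0 + 1 + 1 + 0 + 0 + 0 + 1 + 0 = 3 ≡ 1 (mod 2).
  s_3 = 1 + 0 + 1 + 0 + 1 + 1 + 1 + 0 = 5 ≡ 1 (mod 2).
  s_4 = 1 + 0 + 1 + 0 + 1 + 1 + 0 + 0 = 4 ≡ 0 (mod 2).
s = (0, 1, 1, 0)^T — this equals column 6 of H (binary 0110), so error is at position 6.
Correct: flip bit 6 of r = 110011001110010 to get c = 110010001110010.


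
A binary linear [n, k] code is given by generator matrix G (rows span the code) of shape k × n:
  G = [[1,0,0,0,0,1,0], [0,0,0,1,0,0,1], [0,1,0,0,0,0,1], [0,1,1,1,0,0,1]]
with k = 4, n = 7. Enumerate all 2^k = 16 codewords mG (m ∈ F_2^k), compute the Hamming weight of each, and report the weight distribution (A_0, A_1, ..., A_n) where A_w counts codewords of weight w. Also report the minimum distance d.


Weight distribution: A_0 = 1, A_2 = 7, A_4 = 7, A_6 = 1. Minimum distance d = 2.

Enumerate all 2^4 = 16 messages m ∈ F_2^4.
For each, compute codeword c = mG in F_2^7, then tally its weight.
  m = 0000 → c = 0000000, weight = 0.
  m = 1000 → c = 1000010, weight = 2.
  m = 0100 → c = 0001001, weight = 2.
  m = 1100 → c = 1001011, weight = 4.
  m = 0010 → c = 0100001, weight = 2.
  m = 1010 → c = 1100011, weight = 4.
  m = 0110 → c = 0101000, weight = 2.
  m = 1110 → c = 1101010, weight = 4.
  m = 0001 → c = 0111001, weight = 4.
  m = 1001 → c = 1111011, weight = 6.
  m = 0101 → c = 0110000, weight = 2.
  m = 1101 → c = 1110010, weight = 4.
  m = 0011 → c = 0011000, weight = 2.
  m = 1011 → c = 1011010, weight = 4.
  m = 0111 → c = 0010001, weight = 2.
  m = 1111 → c = 1010011, weight = 4.
Tally weights:
  weight 0: 1 codewords.
  weight 2: 7 codewords.
  weight 4: 7 codewords.
  weight 6: 1 codewords.
Minimum distance d = smallest w > 0 with A_w > 0 = 2.
Sanity: Σ A_w = 16 = 2^4 = 16 ✓.


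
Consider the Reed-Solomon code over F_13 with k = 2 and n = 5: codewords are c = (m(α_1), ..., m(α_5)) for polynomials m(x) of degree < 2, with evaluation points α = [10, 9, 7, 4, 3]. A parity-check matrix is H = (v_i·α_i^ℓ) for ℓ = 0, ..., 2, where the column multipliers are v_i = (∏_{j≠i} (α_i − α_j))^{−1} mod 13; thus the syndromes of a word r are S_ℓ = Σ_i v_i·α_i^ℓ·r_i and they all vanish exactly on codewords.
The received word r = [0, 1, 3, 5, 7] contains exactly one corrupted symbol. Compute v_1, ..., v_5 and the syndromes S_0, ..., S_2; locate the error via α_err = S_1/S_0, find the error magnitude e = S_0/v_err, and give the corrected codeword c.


S = (12, 9, 10), error at position 4, error magnitude e = 12, c = [0, 1, 3, 6, 7].

Step 1: column multipliers v_i = (∏_{j≠i}(α_i − α_j))^{−1} mod 13.
  i = 1 (α = 10): (10−9)(10−7)(10−4)(10−3) = 1·3·6·7 = 126 ≡ 9, so v_1 = 9^{−1} = 3 (mod 13).
  i = 2 (α = 9): (9−10)(9−7)(9−4)(9−3) = (−1)·2·5·6 = −60 ≡ 5, so v_2 = 5^{−1} = 8 (mod 13).
  i = 3 (α = 7): (7−10)(7−9)(7−4)(7−3) = (−3)·(−2)·3·4 = 72 ≡ 7, so v_3 = 7^{−1} = 2 (mod 13).
  i = 4 (α = 4): (4−10)(4−9)(4−7)(4−3) = (−6)·(−5)·(−3)·1 = −90 ≡ 1, so v_4 = 1^{−1} = 1 (mod 13).
  i = 5 (α = 3): (3−10)(3−9)(3−7)(3−4) = (−7)·(−6)·(−4)·(−1) = 168 ≡ 12, so v_5 = 12^{−1} = 12 (mod 13).
  v = [3, 8, 2, 1, 12].
Step 2: syndromes of r = [0, 1, 3, 5, 7] (all sums mod 13).
  S_0 = Σ v_i r_i = 3·0 + 8·1 + 2·3 + 1·5 + 12·7 = 103 ≡ 12.
  S_1 = Σ v_i α_i r_i = 3·10·0 + 8·9·1 + 2·7·3 + 1·4·5 + 12·3·7 = 386 ≡ 9.
  α_i^2 mod 13 = [9, 3, 10, 3, 9].
  S_2 = Σ v_i α_i^2 r_i = 3·9·0 + 8·3·1 + 2·10·3 + 1·3·5 + 12·9·7 = 855 ≡ 10.
  S = (12, 9, 10) ≠ 0, so r is not a codeword (an error is present).
Step 3: locate the error. For a single error e at position i, S_ℓ = v_i·e·α_i^ℓ, so α_err = S_1/S_0.
  S_0^{−1} = 12^{−1} = 12 (mod 13), so α_err = 9·12 = 108 ≡ 4 = α_4. Error position i = 4.
  Consistency check: S_2/S_1 = 10·3 = 30 ≡ 4 = α_err ✓ (single-error assumption holds).
Step 4: error magnitude e = S_0/v_4 = S_0·∏_{j≠4}(α_4 − α_j) = 12·1 = 12 ≡ 12 (mod 13).
Step 5: correct position 4: c_4 = r_4 − e = 5 − 12 ≡ 6 (mod 13). Hence c = [0, 1, 3, 6, 7].
  Check: interpolating c through the α_i gives m(x) = 10 + 12·x (degree < 2) with m(α_i) = c_i for every i, so c is indeed a codeword.


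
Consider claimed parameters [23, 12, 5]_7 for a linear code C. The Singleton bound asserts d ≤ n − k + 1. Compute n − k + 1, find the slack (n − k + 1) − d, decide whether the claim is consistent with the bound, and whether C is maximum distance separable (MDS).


Singleton RHS = n − k + 1 = 12, slack = 7, bound satisfied, not MDS.

Singleton bound: d ≤ n − k + 1.
Here n = 23, k = 12, so n − k + 1 = 12.
Given d = 5, check d ≤ 12: YES.
Slack = (n − k + 1) − d = 7.
The code is NOT MDS (slack = 7 > 0).
Description: the claimed parameters are [23, 12, 5]_7; such a code would be non-MDS.


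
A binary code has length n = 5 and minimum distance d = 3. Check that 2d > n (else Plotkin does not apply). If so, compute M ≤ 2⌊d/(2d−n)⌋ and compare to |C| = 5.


Plotkin bound M ≤ 6; given |C| = 5 ≤ bound (satisfied).

Check applicability: 2d = 6, n = 5.
2d − n = 1 > 0, so Plotkin applies.
Compute d/(2d−n) = 3/1 ≈ 3.0000.
⌊d/(2d−n)⌋ = 3.
Plotkin bound: M ≤ 2·3 = 6.
Given |C| = 5, check: satisfied.
This |C| is below the Plotkin bound.


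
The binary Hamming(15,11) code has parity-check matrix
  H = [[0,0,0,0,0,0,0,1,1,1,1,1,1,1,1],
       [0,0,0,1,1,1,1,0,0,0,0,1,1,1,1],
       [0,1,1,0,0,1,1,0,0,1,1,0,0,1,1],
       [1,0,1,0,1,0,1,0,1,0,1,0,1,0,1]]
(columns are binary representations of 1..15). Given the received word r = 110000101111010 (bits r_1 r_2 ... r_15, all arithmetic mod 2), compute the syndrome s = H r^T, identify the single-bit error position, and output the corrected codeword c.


s = (1, 1, 1, 0)^T, error position = 14, corrected codeword c = 110000101111000

Compute s = H r^T mod 2 one row at a time:
  s_1 = 0 + 1 + 1 + 1 + 1 + 0 + 1 + 0 = 5 ≡ 1 (mod 2).
  s_2 = 0 + 0 + 0 + 1 + 1 + 0 + 1 + 0 = 3 ≡ 1 (mod 2).
  s_3 = 1 + 0 + 0 + 1 + 1 + 1 + 1 + 0 = 5 ≡ 1 (mod 2).
  s_4 = 1 + 0 + 0 + 1 + 1 + 1 + 0 + 0 = 4 ≡ 0 (mod 2).
s = (1, 1, 1, 0)^T — this equals column 14 of H (binary 1110), so error is at position 14.
Correct: flip bit 14 of r = 110000101111010 to get c = 110000101111000.


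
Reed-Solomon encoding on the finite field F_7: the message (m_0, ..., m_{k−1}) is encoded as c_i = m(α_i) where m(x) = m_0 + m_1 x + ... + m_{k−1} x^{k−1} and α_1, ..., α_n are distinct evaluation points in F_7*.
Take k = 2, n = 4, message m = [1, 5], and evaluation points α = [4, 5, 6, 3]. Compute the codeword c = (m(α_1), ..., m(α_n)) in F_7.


c = [0, 5, 3, 2]

Message polynomial: m(x) = 1 + 5·x (mod 7).
For each evaluation point α_i, compute m(α_i) mod 7:
  α_1 = 4: Horner steps 5 → 0, so m(4) = 0.
  α_2 = 5: Horner steps 5 → 5, so m(5) = 5.
  α_3 = 6: Horner steps 5 → 3, so m(6) = 3.
  α_4 = 3: Horner steps 5 → 2, so m(3) = 2.
Codeword c = [0, 5, 3, 2] ∈ F_7^4.


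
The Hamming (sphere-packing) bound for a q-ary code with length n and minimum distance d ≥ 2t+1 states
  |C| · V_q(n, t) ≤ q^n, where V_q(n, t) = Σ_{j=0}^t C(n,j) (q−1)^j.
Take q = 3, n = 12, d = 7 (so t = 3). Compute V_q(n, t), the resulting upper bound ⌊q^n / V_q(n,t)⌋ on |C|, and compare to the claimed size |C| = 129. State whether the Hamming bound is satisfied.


V_q(n, t) = 2049, q^n = 531441, Hamming bound = 259, |C| = 129 ≤ bound (satisfied).

Step 1: Compute V_q(n, t) = Σ_{j=0}^3 C(n, j) (q−1)^j.
  j = 0: C(12,0)·(2)^0 = 1·1 = 1.
  j = 1: C(12,1)·(2)^1 = 12·2 = 24.
  j = 2: C(12,2)·(2)^2 = 66·4 = 264.
  j = 3: C(12,3)·(2)^3 = 220·8 = 1760.
  V_q(n, t) = 1 + 24 + 264 + 1760 = 2049.
Step 2: q^n = 3^12 = 531441.
Step 3: Hamming bound ⌊q^n / V_q(n,t)⌋ = ⌊531441/2049⌋ = 259.
Step 4: Compare |C| = 129 to 259: satisfied.
The claimed |C| lies below the Hamming bound.


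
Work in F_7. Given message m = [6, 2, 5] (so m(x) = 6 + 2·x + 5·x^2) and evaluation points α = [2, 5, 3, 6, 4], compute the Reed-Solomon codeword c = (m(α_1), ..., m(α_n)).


c = [2, 1, 1, 2, 3]

Message polynomial: m(x) = 6 + 2·x + 5·x^2 (mod 7).
For each evaluation point α_i, compute m(α_i) mod 7:
  α_1 = 2: Horner steps 5 → 5 → 2, so m(2) = 2.
  α_2 = 5: Horner steps 5 → 6 → 1, so m(5) = 1.
  α_3 = 3: Horner steps 5 → 3 → 1, so m(3) = 1.
  α_4 = 6: Horner steps 5 → 4 → 2, so m(6) = 2.
  α_5 = 4: Horner steps 5 → 1 → 3, so m(4) = 3.
Codeword c = [2, 1, 1, 2, 3] ∈ F_7^5.


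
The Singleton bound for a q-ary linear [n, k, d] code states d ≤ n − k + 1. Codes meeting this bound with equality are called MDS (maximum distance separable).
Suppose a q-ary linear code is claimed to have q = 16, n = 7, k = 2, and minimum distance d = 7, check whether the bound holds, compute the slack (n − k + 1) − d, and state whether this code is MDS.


Singleton RHS = n − k + 1 = 6, slack = -1, bound violated (no such code; not MDS).

Singleton bound: d ≤ n − k + 1.
Here n = 7, k = 2, so n − k + 1 = 6.
Given d = 7, check d ≤ 6: NO.
Slack = (n − k + 1) − d = -1.
The slack is negative: d = 7 exceeds n − k + 1 = 6 by 1, so the Singleton bound is violated and no linear [7, 2, 7]_16 code can exist. In particular it is not MDS (MDS requires d = n − k + 1 exactly).
Description: the claimed parameters are [7, 2, 7]_16; such a code would be impossible (violates the Singleton bound).


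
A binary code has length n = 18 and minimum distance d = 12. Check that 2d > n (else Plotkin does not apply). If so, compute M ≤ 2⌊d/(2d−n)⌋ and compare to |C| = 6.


Plotkin bound M ≤ 4; given |C| = 6 > bound (violated).

Check applicability: 2d = 24, n = 18.
2d − n = 6 > 0, so Plotkin applies.
Compute d/(2d−n) = 12/6 ≈ 2.0000.
⌊d/(2d−n)⌋ = 2.
Plotkin bound: M ≤ 2·2 = 4.
Given |C| = 6, check: VIOLATED.
This |C| is above the Plotkin bound, so no binary code with n = 18, d = 12 and 6 codewords exists.


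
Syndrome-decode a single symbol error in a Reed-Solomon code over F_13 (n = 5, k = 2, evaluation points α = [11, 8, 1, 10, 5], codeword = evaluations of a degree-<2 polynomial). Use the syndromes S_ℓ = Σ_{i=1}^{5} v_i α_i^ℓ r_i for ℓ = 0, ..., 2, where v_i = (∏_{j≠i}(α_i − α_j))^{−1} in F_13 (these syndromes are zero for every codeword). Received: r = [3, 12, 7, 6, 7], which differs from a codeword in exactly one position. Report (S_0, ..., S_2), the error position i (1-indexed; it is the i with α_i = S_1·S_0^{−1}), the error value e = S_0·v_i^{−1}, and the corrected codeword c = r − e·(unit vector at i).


S = (3, 2, 10), error at position 5, error magnitude e = 12, c = [3, 12, 7, 6, 8].

Step 1: column multipliers v_i = (∏_{j≠i}(α_i − α_j))^{−1} mod 13.
  i = 1 (α = 11): (11−8)(11−1)(11−10)(11−5) = 3·10·1·6 = 180 ≡ 11, so v_1 = 11^{−1} = 6 (mod 13).
  i = 2 (α = 8): (8−11)(8−1)(8−10)(8−5) = (−3)·7·(−2)·3 = 126 ≡ 9, so v_2 = 9^{−1} = 3 (mod 13).
  i = 3 (α = 1): (1−11)(1−8)(1−10)(1−5) = (−10)·(−7)·(−9)·(−4) = 2520 ≡ 11, so v_3 = 11^{−1} = 6 (mod 13).
  i = 4 (α = 10): (10−11)(10−8)(10−1)(10−5) = (−1)·2·9·5 = −90 ≡ 1, so v_4 = 1^{−1} = 1 (mod 13).
  i = 5 (α = 5): (5−11)(5−8)(5−1)(5−10) = (−6)·(−3)·4·(−5) = −360 ≡ 4, so v_5 = 4^{−1} = 10 (mod 13).
  v = [6, 3, 6, 1, 10].
Step 2: syndromes of r = [3, 12, 7, 6, 7] (all sums mod 13).
  S_0 = Σ v_i r_i = 6·3 + 3·12 + 6·7 + 1·6 + 10·7 = 172 ≡ 3.
  S_1 = Σ v_i α_i r_i = 6·11·3 + 3·8·12 + 6·1·7 + 1·10·6 + 10·5·7 = 938 ≡ 2.
  α_i^2 mod 13 = [4, 12, 1, 9, 12].
  S_2 = Σ v_i α_i^2 r_i = 6·4·3 + 3·12·12 + 6·1·7 + 1·9·6 + 10·12·7 = 1440 ≡ 10.
  S = (3, 2, 10) ≠ 0, so r is not a codeword (an error is present).
Step 3: locate the error. For a single error e at position i, S_ℓ = v_i·e·α_i^ℓ, so α_err = S_1/S_0.
  S_0^{−1} = 3^{−1} = 9 (mod 13), so α_err = 2·9 = 18 ≡ 5 = α_5. Error position i = 5.
  Consistency check: S_2/S_1 = 10·7 = 70 ≡ 5 = α_err ✓ (single-error assumption holds).
Step 4: error magnitude e = S_0/v_5 = S_0·∏_{j≠5}(α_5 − α_j) = 3·4 = 12 ≡ 12 (mod 13).
Step 5: correct position 5: c_5 = r_5 − e = 7 − 12 ≡ 8 (mod 13). Hence c = [3, 12, 7, 6, 8].
  Check: interpolating c through the α_i gives m(x) = 10 + 10·x (degree < 2) with m(α_i) = c_i for every i, so c is indeed a codeword.


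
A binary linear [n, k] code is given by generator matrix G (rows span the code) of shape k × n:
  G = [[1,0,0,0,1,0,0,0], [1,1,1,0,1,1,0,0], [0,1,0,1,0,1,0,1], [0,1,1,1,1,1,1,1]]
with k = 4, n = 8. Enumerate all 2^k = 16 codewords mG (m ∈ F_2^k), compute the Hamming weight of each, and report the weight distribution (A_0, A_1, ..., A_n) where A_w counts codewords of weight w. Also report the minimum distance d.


Weight distribution: A_0 = 1, A_2 = 1, A_3 = 4, A_4 = 5, A_5 = 2, A_6 = 1, A_7 = 2. Minimum distance d = 2.

Enumerate all 2^4 = 16 messages m ∈ F_2^4.
For each, compute codeword c = mG in F_2^8, then tally its weight.
  m = 0000 → c = 00000000, weight = 0.
  m = 1000 → c = 10001000, weight = 2.
  m = 0100 → c = 11101100, weight = 5.
  m = 1100 → c = 01100100, weight = 3.
  m = 0010 → c = 01010101, weight = 4.
  m = 1010 → c = 11011101, weight = 6.
  m = 0110 → c = 10111001, weight = 5.
  m = 1110 → c = 00110001, weight = 3.
  m = 0001 → c = 01111111, weight = 7.
  m = 1001 → c = 11110111, weight = 7.
  m = 0101 → c = 10010011, weight = 4.
  m = 1101 → c = 00011011, weight = 4.
  m = 0011 → c = 00101010, weight = 3.
  m = 1011 → c = 10100010, weight = 3.
  m = 0111 → c = 11000110, weight = 4.
  m = 1111 → c = 01001110, weight = 4.
Tally weights:
  weight 0: 1 codewords.
  weight 2: 1 codewords.
  weight 3: 4 codewords.
  weight 4: 5 codewords.
  weight 5: 2 codewords.
  weight 6: 1 codewords.
  weight 7: 2 codewords.
Minimum distance d = smallest w > 0 with A_w > 0 = 2.
Sanity: Σ A_w = 16 = 2^4 = 16 ✓.


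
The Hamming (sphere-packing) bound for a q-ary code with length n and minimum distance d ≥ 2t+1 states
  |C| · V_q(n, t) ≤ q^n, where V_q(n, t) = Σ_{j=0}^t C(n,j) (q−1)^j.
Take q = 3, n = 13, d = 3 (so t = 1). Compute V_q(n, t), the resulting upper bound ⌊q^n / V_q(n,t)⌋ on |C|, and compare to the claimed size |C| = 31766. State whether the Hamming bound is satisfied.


V_q(n, t) = 27, q^n = 1594323, Hamming bound = 59049, |C| = 31766 ≤ bound (satisfied).

Step 1: Compute V_q(n, t) = Σ_{j=0}^1 C(n, j) (q−1)^j.
  j = 0: C(13,0)·(2)^0 = 1·1 = 1.
  j = 1: C(13,1)·(2)^1 = 13·2 = 26.
  V_q(n, t) = 1 + 26 = 27.
Step 2: q^n = 3^13 = 1594323.
Step 3: Hamming bound ⌊q^n / V_q(n,t)⌋ = ⌊1594323/27⌋ = 59049.
Step 4: Compare |C| = 31766 to 59049: satisfied.
The claimed |C| lies below the Hamming bound.


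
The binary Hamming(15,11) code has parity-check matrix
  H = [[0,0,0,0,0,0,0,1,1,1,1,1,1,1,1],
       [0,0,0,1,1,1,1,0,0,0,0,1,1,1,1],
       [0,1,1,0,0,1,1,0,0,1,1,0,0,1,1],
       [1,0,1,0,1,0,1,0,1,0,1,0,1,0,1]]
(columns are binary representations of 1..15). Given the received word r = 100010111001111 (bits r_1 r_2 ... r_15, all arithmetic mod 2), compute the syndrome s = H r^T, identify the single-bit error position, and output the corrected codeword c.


s = (0, 0, 1, 0)^T, error position = 2, corrected codeword c = 110010111001111

Compute s = H r^T mod 2 one row at a time:
  s_1 = 1 + 1 + 0 + 0 + 1 + 1 + 1 + 1 = 6 ≡ 0 (mod 2).
  s_2 = 0 + 1 + 0 + 1 + 1 + 1 + 1 + 1 = 6 ≡ 0 (mod 2).
  s_3 = 0 + 0 + 0 + 1 + 0 + 0 + 1 + 1 = 3 ≡ 1 (mod 2).
  s_4 = 1 + 0 + 1 + 1 + 1 + 0 + 1 + 1 = 6 ≡ 0 (mod 2).
s = (0, 0, 1, 0)^T — this equals column 2 of H (binary 0010), so error is at position 2.
Correct: flip bit 2 of r = 100010111001111 to get c = 110010111001111.


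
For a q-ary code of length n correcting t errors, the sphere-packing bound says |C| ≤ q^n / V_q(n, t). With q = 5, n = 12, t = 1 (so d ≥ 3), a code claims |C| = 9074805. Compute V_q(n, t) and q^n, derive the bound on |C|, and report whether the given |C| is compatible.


V_q(n, t) = 49, q^n = 244140625, Hamming bound = 4982461, |C| = 9074805 > bound (violated).

Step 1: Compute V_q(n, t) = Σ_{j=0}^1 C(n, j) (q−1)^j.
  j = 0: C(12,0)·(4)^0 = 1·1 = 1.
  j = 1: C(12,1)·(4)^1 = 12·4 = 48.
  V_q(n, t) = 1 + 48 = 49.
Step 2: q^n = 5^12 = 244140625.
Step 3: Hamming bound ⌊q^n / V_q(n,t)⌋ = ⌊244140625/49⌋ = 4982461.
Step 4: Compare |C| = 9074805 to 4982461: violated.
The claimed |C| lies above the Hamming bound, so no 5-ary code of length 12 with d ≥ 3 can have 9074805 codewords.


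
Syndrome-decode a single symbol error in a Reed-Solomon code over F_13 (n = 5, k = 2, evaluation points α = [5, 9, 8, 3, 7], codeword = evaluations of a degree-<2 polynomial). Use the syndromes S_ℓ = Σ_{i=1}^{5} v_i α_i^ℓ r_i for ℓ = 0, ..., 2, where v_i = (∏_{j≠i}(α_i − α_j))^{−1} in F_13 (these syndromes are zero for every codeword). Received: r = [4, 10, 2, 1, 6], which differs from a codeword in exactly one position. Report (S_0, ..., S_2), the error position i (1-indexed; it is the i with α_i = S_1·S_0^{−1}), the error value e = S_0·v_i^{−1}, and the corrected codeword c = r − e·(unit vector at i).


S = (4, 2, 1), error at position 5, error magnitude e = 12, c = [4, 10, 2, 1, 7].

Step 1: column multipliers v_i = (∏_{j≠i}(α_i − α_j))^{−1} mod 13.
  i = 1 (α = 5): (5−9)(5−8)(5−3)(5−7) = (−4)·(−3)·2·(−2) = −48 ≡ 4, so v_1 = 4^{−1} = 10 (mod 13).
  i = 2 (α = 9): (9−5)(9−8)(9−3)(9−7) = 4·1·6·2 = 48 ≡ 9, so v_2 = 9^{−1} = 3 (mod 13).
  i = 3 (α = 8): (8−5)(8−9)(8−3)(8−7) = 3·(−1)·5·1 = −15 ≡ 11, so v_3 = 11^{−1} = 6 (mod 13).
  i = 4 (α = 3): (3−5)(3−9)(3−8)(3−7) = (−2)·(−6)·(−5)·(−4) = 240 ≡ 6, so v_4 = 6^{−1} = 11 (mod 13).
  i = 5 (α = 7): (7−5)(7−9)(7−8)(7−3) = 2·(−2)·(−1)·4 = 16 ≡ 3, so v_5 = 3^{−1} = 9 (mod 13).
  v = [10, 3, 6, 11, 9].
Step 2: syndromes of r = [4, 10, 2, 1, 6] (all sums mod 13).
  S_0 = Σ v_i r_i = 10·4 + 3·10 + 6·2 + 11·1 + 9·6 = 147 ≡ 4.
  S_1 = Σ v_i α_i r_i = 10·5·4 + 3·9·10 + 6·8·2 + 11·3·1 + 9·7·6 = 977 ≡ 2.
  α_i^2 mod 13 = [12, 3, 12, 9, 10].
  S_2 = Σ v_i α_i^2 r_i = 10·12·4 + 3·3·10 + 6·12·2 + 11·9·1 + 9·10·6 = 1353 ≡ 1.
  S = (4, 2, 1) ≠ 0, so r is not a codeword (an error is present).
Step 3: locate the error. For a single error e at position i, S_ℓ = v_i·e·α_i^ℓ, so α_err = S_1/S_0.
  S_0^{−1} = 4^{−1} = 10 (mod 13), so α_err = 2·10 = 20 ≡ 7 = α_5. Error position i = 5.
  Consistency check: S_2/S_1 = 1·7 = 7 ≡ 7 = α_err ✓ (single-error assumption holds).
Step 4: error magnitude e = S_0/v_5 = S_0·∏_{j≠5}(α_5 − α_j) = 4·3 = 12 ≡ 12 (mod 13).
Step 5: correct position 5: c_5 = r_5 − e = 6 − 12 ≡ 7 (mod 13). Hence c = [4, 10, 2, 1, 7].
  Check: interpolating c through the α_i gives m(x) = 3 + 8·x (degree < 2) with m(α_i) = c_i for every i, so c is indeed a codeword.


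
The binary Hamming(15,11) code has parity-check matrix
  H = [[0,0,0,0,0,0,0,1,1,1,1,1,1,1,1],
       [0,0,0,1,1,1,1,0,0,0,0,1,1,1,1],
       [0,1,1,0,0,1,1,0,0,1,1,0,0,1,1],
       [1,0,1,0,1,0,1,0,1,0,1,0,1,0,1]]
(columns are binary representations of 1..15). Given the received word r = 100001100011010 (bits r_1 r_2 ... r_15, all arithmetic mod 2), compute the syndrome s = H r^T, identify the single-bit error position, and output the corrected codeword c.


s = (1, 0, 0, 1)^T, error position = 9, corrected codeword c = 100001101011010

Compute s = H r^T mod 2 one row at a time:
  s_1 = 0 + 0 + 0 + 1 + 1 + 0 + 1 + 0 = 3 ≡ 1 (mod 2).
  s_2 = 0 + 0 + 1 + 1 + 1 + 0 + 1 + 0 = 4 ≡ 0 (mod 2).
  s_3 = 0 + 0 + 1 + 1 + 0 + 1 + 1 + 0 = 4 ≡ 0 (mod 2).
  s_4 = 1 + 0 + 0 + 1 + 0 + 1 + 0 + 0 = 3 ≡ 1 (mod 2).
s = (1, 0, 0, 1)^T — this equals column 9 of H (binary 1001), so error is at position 9.
Correct: flip bit 9 of r = 100001100011010 to get c = 100001101011010.


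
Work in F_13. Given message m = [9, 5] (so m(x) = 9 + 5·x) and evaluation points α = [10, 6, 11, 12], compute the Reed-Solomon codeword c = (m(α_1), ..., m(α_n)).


c = [7, 0, 12, 4]

Message polynomial: m(x) = 9 + 5·x (mod 13).
For each evaluation point α_i, compute m(α_i) mod 13:
  α_1 = 10: Horner steps 5 → 7, so m(10) = 7.
  α_2 = 6: Horner steps 5 → 0, so m(6) = 0.
  α_3 = 11: Horner steps 5 → 12, so m(11) = 12.
  α_4 = 12: Horner steps 5 → 4, so m(12) = 4.
Codeword c = [7, 0, 12, 4] ∈ F_13^4.


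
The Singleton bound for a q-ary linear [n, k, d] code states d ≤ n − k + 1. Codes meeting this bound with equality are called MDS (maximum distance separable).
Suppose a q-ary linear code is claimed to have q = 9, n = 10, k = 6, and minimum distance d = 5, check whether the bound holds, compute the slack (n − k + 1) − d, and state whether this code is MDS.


Singleton RHS = n − k + 1 = 5, slack = 0, bound satisfied, MDS.

Singleton bound: d ≤ n − k + 1.
Here n = 10, k = 6, so n − k + 1 = 5.
Given d = 5, check d ≤ 5: YES.
Slack = (n − k + 1) − d = 0.
The code is MDS (slack = 0).
Description: the claimed parameters are [10, 6, 5]_9; such a code would be MDS (meets Singleton bound).


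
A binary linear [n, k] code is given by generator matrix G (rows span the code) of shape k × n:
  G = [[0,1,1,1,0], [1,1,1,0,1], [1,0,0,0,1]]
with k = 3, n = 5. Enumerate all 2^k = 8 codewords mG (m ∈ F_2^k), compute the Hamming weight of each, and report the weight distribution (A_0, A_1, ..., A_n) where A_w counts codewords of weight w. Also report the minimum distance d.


Weight distribution: A_0 = 1, A_1 = 1, A_2 = 2, A_3 = 2, A_4 = 1, A_5 = 1. Minimum distance d = 1.

Enumerate all 2^3 = 8 messages m ∈ F_2^3.
For each, compute codeword c = mG in F_2^5, then tally its weight.
  m = 000 → c = 00000, weight = 0.
  m = 100 → c = 01110, weight = 3.
  m = 010 → c = 11101, weight = 4.
  m = 110 → c = 10011, weight = 3.
  m = 001 → c = 10001, weight = 2.
  m = 101 → c = 11111, weight = 5.
  m = 011 → c = 01100, weight = 2.
  m = 111 → c = 00010, weight = 1.
Tally weights:
  weight 0: 1 codewords.
  weight 1: 1 codewords.
  weight 2: 2 codewords.
  weight 3: 2 codewords.
  weight 4: 1 codewords.
  weight 5: 1 codewords.
Minimum distance d = smallest w > 0 with A_w > 0 = 1.
Sanity: Σ A_w = 8 = 2^3 = 8 ✓.


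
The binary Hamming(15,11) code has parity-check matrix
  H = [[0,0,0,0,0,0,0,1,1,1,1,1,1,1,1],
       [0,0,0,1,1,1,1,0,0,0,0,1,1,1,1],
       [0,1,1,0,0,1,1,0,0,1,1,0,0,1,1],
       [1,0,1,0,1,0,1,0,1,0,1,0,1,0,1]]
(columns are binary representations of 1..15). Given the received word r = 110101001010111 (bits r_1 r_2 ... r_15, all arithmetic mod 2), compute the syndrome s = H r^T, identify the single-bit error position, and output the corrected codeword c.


s = (1, 1, 1, 1)^T, error position = 15, corrected codeword c = 110101001010110

Compute s = H r^T mod 2 one row at a time:
  s_1 = 0 + 1 + 0 + 1 + 0 + 1 + 1 + 1 = 5 ≡ 1 (mod 2).
  s_2 = 1 + 0 + 1 + 0 + 0 + 1 + 1 + 1 = 5 ≡ 1 (mod 2).
  s_3 = 1 + 0 + 1 + 0 + 0 + 1 + 1 + 1 = 5 ≡ 1 (mod 2).
  s_4 = 1 + 0 + 0 + 0 + 1 + 1 + 1 + 1 = 5 ≡ 1 (mod 2).
s = (1, 1, 1, 1)^T — this equals column 15 of H (binary 1111), so error is at position 15.
Correct: flip bit 15 of r = 110101001010111 to get c = 110101001010110.


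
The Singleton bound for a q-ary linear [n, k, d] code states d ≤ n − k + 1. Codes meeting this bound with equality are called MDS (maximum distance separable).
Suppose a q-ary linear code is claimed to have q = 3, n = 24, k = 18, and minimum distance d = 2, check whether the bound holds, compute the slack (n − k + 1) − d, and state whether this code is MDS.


Singleton RHS = n − k + 1 = 7, slack = 5, bound satisfied, not MDS.

Singleton bound: d ≤ n − k + 1.
Here n = 24, k = 18, so n − k + 1 = 7.
Given d = 2, check d ≤ 7: YES.
Slack = (n − k + 1) − d = 5.
The code is NOT MDS (slack = 5 > 0).
Description: the claimed parameters are [24, 18, 2]_3; such a code would be non-MDS.


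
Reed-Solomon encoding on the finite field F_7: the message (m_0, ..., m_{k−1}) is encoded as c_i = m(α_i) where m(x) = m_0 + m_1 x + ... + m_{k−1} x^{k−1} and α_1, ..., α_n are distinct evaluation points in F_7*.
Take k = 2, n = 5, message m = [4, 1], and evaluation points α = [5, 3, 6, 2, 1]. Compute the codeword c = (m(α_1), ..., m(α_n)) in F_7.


c = [2, 0, 3, 6, 5]

Message polynomial: m(x) = 4 + 1·x (mod 7).
For each evaluation point α_i, compute m(α_i) mod 7:
  α_1 = 5: Horner steps 1 → 2, so m(5) = 2.
  α_2 = 3: Horner steps 1 → 0, so m(3) = 0.
  α_3 = 6: Horner steps 1 → 3, so m(6) = 3.
  α_4 = 2: Horner steps 1 → 6, so m(2) = 6.
  α_5 = 1: Horner steps 1 → 5, so m(1) = 5.
Codeword c = [2, 0, 3, 6, 5] ∈ F_7^5.


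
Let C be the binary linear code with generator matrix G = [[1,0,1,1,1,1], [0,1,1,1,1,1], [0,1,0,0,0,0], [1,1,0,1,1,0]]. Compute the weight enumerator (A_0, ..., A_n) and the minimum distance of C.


Weight distribution: A_0 = 1, A_1 = 2, A_2 = 3, A_3 = 4, A_4 = 3, A_5 = 2, A_6 = 1. Minimum distance d = 1.

Enumerate all 2^4 = 16 messages m ∈ F_2^4.
For each, compute codeword c = mG in F_2^6, then tally its weight.
  m = 0000 → c = 000000, weight = 0.
  m = 1000 → c = 101111, weight = 5.
  m = 0100 → c = 011111, weight = 5.
  m = 1100 → c = 110000, weight = 2.
  m = 0010 → c = 010000, weight = 1.
  m = 1010 → c = 111111, weight = 6.
  m = 0110 → c = 001111, weight = 4.
  m = 1110 → c = 100000, weight = 1.
  m = 0001 → c = 110110, weight = 4.
  m = 1001 → c = 011001, weight = 3.
  m = 0101 → c = 101001, weight = 3.
  m = 1101 → c = 000110, weight = 2.
  m = 0011 → c = 100110, weight = 3.
  m = 1011 → c = 001001, weight = 2.
  m = 0111 → c = 111001, weight = 4.
  m = 1111 → c = 010110, weight = 3.
Tally weights:
  weight 0: 1 codewords.
  weight 1: 2 codewords.
  weight 2: 3 codewords.
  weight 3: 4 codewords.
  weight 4: 3 codewords.
  weight 5: 2 codewords.
  weight 6: 1 codewords.
Minimum distance d = smallest w > 0 with A_w > 0 = 1.
Sanity: Σ A_w = 16 = 2^4 = 16 ✓.


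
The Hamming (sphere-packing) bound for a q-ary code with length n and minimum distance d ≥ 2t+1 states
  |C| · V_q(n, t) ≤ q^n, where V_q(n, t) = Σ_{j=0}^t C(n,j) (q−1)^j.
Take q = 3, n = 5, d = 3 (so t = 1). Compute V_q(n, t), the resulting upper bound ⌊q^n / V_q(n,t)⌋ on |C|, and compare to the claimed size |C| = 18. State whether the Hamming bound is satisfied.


V_q(n, t) = 11, q^n = 243, Hamming bound = 22, |C| = 18 ≤ bound (satisfied).

Step 1: Compute V_q(n, t) = Σ_{j=0}^1 C(n, j) (q−1)^j.
  j = 0: C(5,0)·(2)^0 = 1·1 = 1.
  j = 1: C(5,1)·(2)^1 = 5·2 = 10.
  V_q(n, t) = 1 + 10 = 11.
Step 2: q^n = 3^5 = 243.
Step 3: Hamming bound ⌊q^n / V_q(n,t)⌋ = ⌊243/11⌋ = 22.
Step 4: Compare |C| = 18 to 22: satisfied.
The claimed |C| lies below the Hamming bound.


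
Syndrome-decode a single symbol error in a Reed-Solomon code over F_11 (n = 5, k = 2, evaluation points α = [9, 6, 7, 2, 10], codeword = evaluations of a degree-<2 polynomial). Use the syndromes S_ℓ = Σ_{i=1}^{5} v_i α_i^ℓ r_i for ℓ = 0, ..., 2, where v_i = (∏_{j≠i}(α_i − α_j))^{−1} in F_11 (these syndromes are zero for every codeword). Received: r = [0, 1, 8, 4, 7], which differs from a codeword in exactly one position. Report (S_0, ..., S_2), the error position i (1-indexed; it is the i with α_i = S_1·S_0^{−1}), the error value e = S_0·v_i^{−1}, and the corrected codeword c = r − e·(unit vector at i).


S = (1, 2, 4), error at position 4, error magnitude e = 9, c = [0, 1, 8, 6, 7].

Step 1: column multipliers v_i = (∏_{j≠i}(α_i − α_j))^{−1} mod 11.
  i = 1 (α = 9): (9−6)(9−7)(9−2)(9−10) = 3·2·7·(−1) = −42 ≡ 2, so v_1 = 2^{−1} = 6 (mod 11).
  i = 2 (α = 6): (6−9)(6−7)(6−2)(6−10) = (−3)·(−1)·4·(−4) = −48 ≡ 7, so v_2 = 7^{−1} = 8 (mod 11).
  i = 3 (α = 7): (7−9)(7−6)(7−2)(7−10) = (−2)·1·5·(−3) = 30 ≡ 8, so v_3 = 8^{−1} = 7 (mod 11).
  i = 4 (α = 2): (2−9)(2−6)(2−7)(2−10) = (−7)·(−4)·(−5)·(−8) = 1120 ≡ 9, so v_4 = 9^{−1} = 5 (mod 11).
  i = 5 (α = 10): (10−9)(10−6)(10−7)(10−2) = 1·4·3·8 = 96 ≡ 8, so v_5 = 8^{−1} = 7 (mod 11).
  v = [6, 8, 7, 5, 7].
Step 2: syndromes of r = [0, 1, 8, 4, 7] (all sums mod 11).
  S_0 = Σ v_i r_i = 6·0 + 8·1 + 7·8 + 5·4 + 7·7 = 133 ≡ 1.
  S_1 = Σ v_i α_i r_i = 6·9·0 + 8·6·1 + 7·7·8 + 5·2·4 + 7·10·7 = 970 ≡ 2.
  α_i^2 mod 11 = [4, 3, 5, 4, 1].
  S_2 = Σ v_i α_i^2 r_i = 6·4·0 + 8·3·1 + 7·5·8 + 5·4·4 + 7·1·7 = 433 ≡ 4.
  S = (1, 2, 4) ≠ 0, so r is not a codeword (an error is present).
Step 3: locate the error. For a single error e at position i, S_ℓ = v_i·e·α_i^ℓ, so α_err = S_1/S_0.
  S_0^{−1} = 1^{−1} = 1 (mod 11), so α_err = 2·1 = 2 ≡ 2 = α_4. Error position i = 4.
  Consistency check: S_2/S_1 = 4·6 = 24 ≡ 2 = α_err ✓ (single-error assumption holds).
Step 4: error magnitude e = S_0/v_4 = S_0·∏_{j≠4}(α_4 − α_j) = 1·9 = 9 ≡ 9 (mod 11).
Step 5: correct position 4: c_4 = r_4 − e = 4 − 9 ≡ 6 (mod 11). Hence c = [0, 1, 8, 6, 7].
  Check: interpolating c through the α_i gives m(x) = 3 + 7·x (degree < 2) with m(α_i) = c_i for every i, so c is indeed a codeword.


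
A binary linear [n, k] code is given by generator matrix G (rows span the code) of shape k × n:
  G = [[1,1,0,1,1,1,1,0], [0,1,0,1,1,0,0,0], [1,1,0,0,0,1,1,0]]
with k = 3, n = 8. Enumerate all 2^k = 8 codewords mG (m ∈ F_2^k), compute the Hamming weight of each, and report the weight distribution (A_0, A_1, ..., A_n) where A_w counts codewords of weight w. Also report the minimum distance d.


Weight distribution: A_0 = 1, A_1 = 1, A_2 = 1, A_3 = 2, A_4 = 1, A_5 = 1, A_6 = 1. Minimum distance d = 1.

Enumerate all 2^3 = 8 messages m ∈ F_2^3.
For each, compute codeword c = mG in F_2^8, then tally its weight.
  m = 000 → c = 00000000, weight = 0.
  m = 100 → c = 11011110, weight = 6.
  m = 010 → c = 01011000, weight = 3.
  m = 110 → c = 10000110, weight = 3.
  m = 001 → c = 11000110, weight = 4.
  m = 101 → c = 00011000, weight = 2.
  m = 011 → c = 10011110, weight = 5.
  m = 111 → c = 01000000, weight = 1.
Tally weights:
  weight 0: 1 codewords.
  weight 1: 1 codewords.
  weight 2: 1 codewords.
  weight 3: 2 codewords.
  weight 4: 1 codewords.
  weight 5: 1 codewords.
  weight 6: 1 codewords.
Minimum distance d = smallest w > 0 with A_w > 0 = 1.
Sanity: Σ A_w = 8 = 2^3 = 8 ✓.


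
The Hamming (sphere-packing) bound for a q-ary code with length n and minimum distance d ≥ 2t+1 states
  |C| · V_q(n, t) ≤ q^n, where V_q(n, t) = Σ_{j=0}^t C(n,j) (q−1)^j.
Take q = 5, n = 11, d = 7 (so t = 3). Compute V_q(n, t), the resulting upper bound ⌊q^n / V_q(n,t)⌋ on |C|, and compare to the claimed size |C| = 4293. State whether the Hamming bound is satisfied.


V_q(n, t) = 11485, q^n = 48828125, Hamming bound = 4251, |C| = 4293 > bound (violated).

Step 1: Compute V_q(n, t) = Σ_{j=0}^3 C(n, j) (q−1)^j.
  j = 0: C(11,0)·(4)^0 = 1·1 = 1.
  j = 1: C(11,1)·(4)^1 = 11·4 = 44.
  j = 2: C(11,2)·(4)^2 = 55·16 = 880.
  j = 3: C(11,3)·(4)^3 = 165·64 = 10560.
  V_q(n, t) = 1 + 44 + 880 + 10560 = 11485.
Step 2: q^n = 5^11 = 48828125.
Step 3: Hamming bound ⌊q^n / V_q(n,t)⌋ = ⌊48828125/11485⌋ = 4251.
Step 4: Compare |C| = 4293 to 4251: violated.
The claimed |C| lies above the Hamming bound, so no 5-ary code of length 11 with d ≥ 7 can have 4293 codewords.


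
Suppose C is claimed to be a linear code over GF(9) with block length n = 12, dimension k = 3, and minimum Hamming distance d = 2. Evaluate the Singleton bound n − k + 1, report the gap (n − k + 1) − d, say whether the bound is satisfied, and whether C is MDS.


Singleton RHS = n − k + 1 = 10, slack = 8, bound satisfied, not MDS.

Singleton bound: d ≤ n − k + 1.
Here n = 12, k = 3, so n − k + 1 = 10.
Given d = 2, check d ≤ 10: YES.
Slack = (n − k + 1) − d = 8.
The code is NOT MDS (slack = 8 > 0).
Description: the claimed parameters are [12, 3, 2]_9; such a code would be non-MDS.


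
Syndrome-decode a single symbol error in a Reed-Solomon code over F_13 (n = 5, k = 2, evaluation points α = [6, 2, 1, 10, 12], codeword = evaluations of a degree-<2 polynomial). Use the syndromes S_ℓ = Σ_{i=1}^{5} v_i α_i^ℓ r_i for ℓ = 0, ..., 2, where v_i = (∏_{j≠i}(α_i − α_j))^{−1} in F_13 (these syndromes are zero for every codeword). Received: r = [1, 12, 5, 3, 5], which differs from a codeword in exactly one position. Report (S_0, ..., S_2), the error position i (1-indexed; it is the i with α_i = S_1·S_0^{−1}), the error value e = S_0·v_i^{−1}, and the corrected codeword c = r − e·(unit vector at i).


S = (2, 11, 2), error at position 5, error magnitude e = 1, c = [1, 12, 5, 3, 4].

Step 1: column multipliers v_i = (∏_{j≠i}(α_i − α_j))^{−1} mod 13.
  i = 1 (α = 6): (6−2)(6−1)(6−10)(6−12) = 4·5·(−4)·(−6) = 480 ≡ 12, so v_1 = 12^{−1} = 12 (mod 13).
  i = 2 (α = 2): (2−6)(2−1)(2−10)(2−12) = (−4)·1·(−8)·(−10) = −320 ≡ 5, so v_2 = 5^{−1} = 8 (mod 13).
  i = 3 (α = 1): (1−6)(1−2)(1−10)(1−12) = (−5)·(−1)·(−9)·(−11) = 495 ≡ 1, so v_3 = 1^{−1} = 1 (mod 13).
  i = 4 (α = 10): (10−6)(10−2)(10−1)(10−12) = 4·8·9·(−2) = −576 ≡ 9, so v_4 = 9^{−1} = 3 (mod 13).
  i = 5 (α = 12): (12−6)(12−2)(12−1)(12−10) = 6·10·11·2 = 1320 ≡ 7, so v_5 = 7^{−1} = 2 (mod 13).
  v = [12, 8, 1, 3, 2].
Step 2: syndromes of r = [1, 12, 5, 3, 5] (all sums mod 13).
  S_0 = Σ v_i r_i = 12·1 + 8·12 + 1·5 + 3·3 + 2·5 = 132 ≡ 2.
  S_1 = Σ v_i α_i r_i = 12·6·1 + 8·2·12 + 1·1·5 + 3·10·3 + 2·12·5 = 479 ≡ 11.
  α_i^2 mod 13 = [10, 4, 1, 9, 1].
  S_2 = Σ v_i α_i^2 r_i = 12·10·1 + 8·4·12 + 1·1·5 + 3·9·3 + 2·1·5 = 600 ≡ 2.
  S = (2, 11, 2) ≠ 0, so r is not a codeword (an error is present).
Step 3: locate the error. For a single error e at position i, S_ℓ = v_i·e·α_i^ℓ, so α_err = S_1/S_0.
  S_0^{−1} = 2^{−1} = 7 (mod 13), so α_err = 11·7 = 77 ≡ 12 = α_5. Error position i = 5.
  Consistency check: S_2/S_1 = 2·6 = 12 ≡ 12 = α_err ✓ (single-error assumption holds).
Step 4: error magnitude e = S_0/v_5 = S_0·∏_{j≠5}(α_5 − α_j) = 2·7 = 14 ≡ 1 (mod 13).
Step 5: correct position 5: c_5 = r_5 − e = 5 − 1 ≡ 4 (mod 13). Hence c = [1, 12, 5, 3, 4].
  Check: interpolating c through the α_i gives m(x) = 11 + 7·x (degree < 2) with m(α_i) = c_i for every i, so c is indeed a codeword.


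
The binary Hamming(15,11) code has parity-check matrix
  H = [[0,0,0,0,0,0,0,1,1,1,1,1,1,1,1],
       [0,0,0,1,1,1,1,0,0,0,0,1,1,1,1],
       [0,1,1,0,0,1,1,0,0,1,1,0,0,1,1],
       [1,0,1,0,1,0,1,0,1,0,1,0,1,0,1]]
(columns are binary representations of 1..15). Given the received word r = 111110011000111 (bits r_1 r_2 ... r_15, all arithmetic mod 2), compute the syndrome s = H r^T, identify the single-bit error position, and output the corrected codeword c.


s = (1, 1, 0, 0)^T, error position = 12, corrected codeword c = 111110011001111

Compute s = H r^T mod 2 one row at a time:
  s_1 = 1 + 1 + 0 + 0 + 0 + 1 + 1 + 1 = 5 ≡ 1 (mod 2).
  s_2 = 1 + 1 + 0 + 0 + 0 + 1 + 1 + 1 = 5 ≡ 1 (mod 2).
  s_3 = 1 + 1 + 0 + 0 + 0 + 0 + 1 + 1 = 4 ≡ 0 (mod 2).
  s_4 = 1 + 1 + 1 + 0 + 1 + 0 + 1 + 1 = 6 ≡ 0 (mod 2).
s = (1, 1, 0, 0)^T — this equals column 12 of H (binary 1100), so error is at position 12.
Correct: flip bit 12 of r = 111110011000111 to get c = 111110011001111.


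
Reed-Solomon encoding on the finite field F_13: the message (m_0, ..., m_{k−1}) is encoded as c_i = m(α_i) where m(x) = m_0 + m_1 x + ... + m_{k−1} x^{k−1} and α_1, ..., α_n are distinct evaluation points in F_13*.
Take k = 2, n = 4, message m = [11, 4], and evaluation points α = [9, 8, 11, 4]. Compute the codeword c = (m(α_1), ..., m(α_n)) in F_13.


c = [8, 4, 3, 1]

Message polynomial: m(x) = 11 + 4·x (mod 13).
For each evaluation point α_i, compute m(α_i) mod 13:
  α_1 = 9: Horner steps 4 → 8, so m(9) = 8.
  α_2 = 8: Horner steps 4 → 4, so m(8) = 4.
  α_3 = 11: Horner steps 4 → 3, so m(11) = 3.
  α_4 = 4: Horner steps 4 → 1, so m(4) = 1.
Codeword c = [8, 4, 3, 1] ∈ F_13^4.


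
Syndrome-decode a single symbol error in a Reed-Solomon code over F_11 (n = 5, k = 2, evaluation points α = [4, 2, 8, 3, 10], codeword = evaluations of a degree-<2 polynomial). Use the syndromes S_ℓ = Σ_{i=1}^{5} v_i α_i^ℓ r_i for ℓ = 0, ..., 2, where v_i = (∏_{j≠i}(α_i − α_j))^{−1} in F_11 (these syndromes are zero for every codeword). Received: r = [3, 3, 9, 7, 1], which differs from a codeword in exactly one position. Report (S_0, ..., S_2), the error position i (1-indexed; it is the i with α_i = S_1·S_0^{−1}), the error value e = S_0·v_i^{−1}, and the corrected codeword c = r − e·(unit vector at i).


S = (10, 9, 7), error at position 2, error magnitude e = 3, c = [3, 0, 9, 7, 1].

Step 1: column multipliers v_i = (∏_{j≠i}(α_i − α_j))^{−1} mod 11.
  i = 1 (α = 4): (4−2)(4−8)(4−3)(4−10) = 2·(−4)·1·(−6) = 48 ≡ 4, so v_1 = 4^{−1} = 3 (mod 11).
  i = 2 (α = 2): (2−4)(2−8)(2−3)(2−10) = (−2)·(−6)·(−1)·(−8) = 96 ≡ 8, so v_2 = 8^{−1} = 7 (mod 11).
  i = 3 (α = 8): (8−4)(8−2)(8−3)(8−10) = 4·6·5·(−2) = −240 ≡ 2, so v_3 = 2^{−1} = 6 (mod 11).
  i = 4 (α = 3): (3−4)(3−2)(3−8)(3−10) = (−1)·1·(−5)·(−7) = −35 ≡ 9, so v_4 = 9^{−1} = 5 (mod 11).
  i = 5 (α = 10): (10−4)(10−2)(10−8)(10−3) = 6·8·2·7 = 672 ≡ 1, so v_5 = 1^{−1} = 1 (mod 11).
  v = [3, 7, 6, 5, 1].
Step 2: syndromes of r = [3, 3, 9, 7, 1] (all sums mod 11).
  S_0 = Σ v_i r_i = 3·3 + 7·3 + 6·9 + 5·7 + 1·1 = 120 ≡ 10.
  S_1 = Σ v_i α_i r_i = 3·4·3 + 7·2·3 + 6·8·9 + 5·3·7 + 1·10·1 = 625 ≡ 9.
  α_i^2 mod 11 = [5, 4, 9, 9, 1].
  S_2 = Σ v_i α_i^2 r_i = 3·5·3 + 7·4·3 + 6·9·9 + 5·9·7 + 1·1·1 = 931 ≡ 7.
  S = (10, 9, 7) ≠ 0, so r is not a codeword (an error is present).
Step 3: locate the error. For a single error e at position i, S_ℓ = v_i·e·α_i^ℓ, so α_err = S_1/S_0.
  S_0^{−1} = 10^{−1} = 10 (mod 11), so α_err = 9·10 = 90 ≡ 2 = α_2. Error position i = 2.
  Consistency check: S_2/S_1 = 7·5 = 35 ≡ 2 = α_err ✓ (single-error assumption holds).
Step 4: error magnitude e = S_0/v_2 = S_0·∏_{j≠2}(α_2 − α_j) = 10·8 = 80 ≡ 3 (mod 11).
Step 5: correct position 2: c_2 = r_2 − e = 3 − 3 ≡ 0 (mod 11). Hence c = [3, 0, 9, 7, 1].
  Check: interpolating c through the α_i gives m(x) = 8 + 7·x (degree < 2) with m(α_i) = c_i for every i, so c is indeed a codeword.
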